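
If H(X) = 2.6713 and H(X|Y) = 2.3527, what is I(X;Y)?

I(X;Y) = H(X) - H(X|Y)
I(X;Y) = 2.6713 - 2.3527 = 0.3186 bits


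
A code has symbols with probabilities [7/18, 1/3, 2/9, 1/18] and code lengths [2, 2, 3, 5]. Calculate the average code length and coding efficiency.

Average length L = Σ p_i × l_i = 2.3889 bits
Entropy H = 1.7721 bits
Efficiency η = H/L × 100% = 74.18%


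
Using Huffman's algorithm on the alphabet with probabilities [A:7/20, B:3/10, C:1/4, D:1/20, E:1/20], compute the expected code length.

Huffman tree construction:
Combine smallest probabilities repeatedly
Resulting codes:
  A: 11 (length 2)
  B: 10 (length 2)
  C: 01 (length 2)
  D: 000 (length 3)
  E: 001 (length 3)
Average length = Σ p(s) × length(s) = 2.1000 bits


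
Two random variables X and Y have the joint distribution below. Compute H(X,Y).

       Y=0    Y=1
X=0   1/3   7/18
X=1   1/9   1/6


H(X,Y) = -Σ p(x,y) log₂ p(x,y)
  p(0,0)=1/3: -0.3333 × log₂(0.3333) = 0.5283
  p(0,1)=7/18: -0.3889 × log₂(0.3889) = 0.5299
  p(1,0)=1/9: -0.1111 × log₂(0.1111) = 0.3522
  p(1,1)=1/6: -0.1667 × log₂(0.1667) = 0.4308
H(X,Y) = 1.8413 bits


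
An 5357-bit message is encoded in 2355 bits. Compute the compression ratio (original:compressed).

Compression ratio = Original / Compressed
= 5357 / 2355 = 2.27:1


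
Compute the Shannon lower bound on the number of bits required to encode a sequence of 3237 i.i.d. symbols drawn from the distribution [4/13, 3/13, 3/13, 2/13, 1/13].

Entropy H = 2.1997 bits/symbol
Minimum bits = H × n = 2.1997 × 3237
= 7120.39 bits


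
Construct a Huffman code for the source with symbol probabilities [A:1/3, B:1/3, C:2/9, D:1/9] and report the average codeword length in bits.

Huffman tree construction:
Combine smallest probabilities repeatedly
Resulting codes:
  A: 10 (length 2)
  B: 11 (length 2)
  C: 01 (length 2)
  D: 00 (length 2)
Average length = Σ p(s) × length(s) = 2.0000 bits


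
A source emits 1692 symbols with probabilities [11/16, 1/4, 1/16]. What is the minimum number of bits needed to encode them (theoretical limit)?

Entropy H = 1.1216 bits/symbol
Minimum bits = H × n = 1.1216 × 1692
= 1897.82 bits


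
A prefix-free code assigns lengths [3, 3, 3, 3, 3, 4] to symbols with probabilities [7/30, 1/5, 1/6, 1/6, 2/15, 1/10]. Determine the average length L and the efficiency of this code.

Average length L = Σ p_i × l_i = 3.1000 bits
Entropy H = 2.5357 bits
Efficiency η = H/L × 100% = 81.80%


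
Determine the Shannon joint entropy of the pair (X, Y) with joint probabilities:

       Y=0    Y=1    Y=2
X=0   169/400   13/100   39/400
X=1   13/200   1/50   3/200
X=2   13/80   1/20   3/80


H(X,Y) = -Σ p(x,y) log₂ p(x,y)
  p(0,0)=169/400: -0.4225 × log₂(0.4225) = 0.5252
  p(0,1)=13/100: -0.1300 × log₂(0.1300) = 0.3826
  p(0,2)=39/400: -0.0975 × log₂(0.0975) = 0.3274
  p(1,0)=13/200: -0.0650 × log₂(0.0650) = 0.2563
  p(1,1)=1/50: -0.0200 × log₂(0.0200) = 0.1129
  p(1,2)=3/200: -0.0150 × log₂(0.0150) = 0.0909
  p(2,0)=13/80: -0.1625 × log₂(0.1625) = 0.4260
  p(2,1)=1/20: -0.0500 × log₂(0.0500) = 0.2161
  p(2,2)=3/80: -0.0375 × log₂(0.0375) = 0.1776
H(X,Y) = 2.5151 bits


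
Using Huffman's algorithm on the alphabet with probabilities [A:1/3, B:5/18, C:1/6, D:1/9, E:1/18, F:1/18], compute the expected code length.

Huffman tree construction:
Combine smallest probabilities repeatedly
Resulting codes:
  A: 11 (length 2)
  B: 10 (length 2)
  C: 00 (length 2)
  D: 010 (length 3)
  E: 0110 (length 4)
  F: 0111 (length 4)
Average length = Σ p(s) × length(s) = 2.3333 bits


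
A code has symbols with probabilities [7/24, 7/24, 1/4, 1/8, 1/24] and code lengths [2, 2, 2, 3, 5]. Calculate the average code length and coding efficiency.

Average length L = Σ p_i × l_i = 2.2500 bits
Entropy H = 2.1030 bits
Efficiency η = H/L × 100% = 93.47%


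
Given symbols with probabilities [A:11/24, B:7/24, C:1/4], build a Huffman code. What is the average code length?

Huffman tree construction:
Combine smallest probabilities repeatedly
Resulting codes:
  A: 0 (length 1)
  B: 11 (length 2)
  C: 10 (length 2)
Average length = Σ p(s) × length(s) = 1.5417 bits


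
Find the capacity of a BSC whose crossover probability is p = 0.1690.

For BSC with error probability p:
C = 1 - H(p) where H(p) is binary entropy
H(0.1690) = -0.1690 × log₂(0.1690) - 0.8310 × log₂(0.8310)
H(p) = 0.6554
C = 1 - 0.6554 = 0.3446 bits/use


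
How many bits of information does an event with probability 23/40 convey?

Information content I(x) = -log₂(p(x))
I = -log₂(23/40) = -log₂(0.5750)
I = 0.7984 bits


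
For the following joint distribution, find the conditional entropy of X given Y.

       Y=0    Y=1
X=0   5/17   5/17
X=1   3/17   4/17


H(X|Y) = Σ_y p(y) H(X|Y=y)
  p(Y=0) = 8/17, H(X|Y=0) = 0.9544
  p(Y=1) = 9/17, H(X|Y=1) = 0.9911
H(X|Y) = 0.4706×0.9544 + 0.5294×0.9911 = 0.9738 bits


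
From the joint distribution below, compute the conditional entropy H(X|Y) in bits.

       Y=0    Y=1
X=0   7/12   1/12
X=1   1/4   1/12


H(X|Y) = Σ_y p(y) H(X|Y=y)
  p(Y=0) = 5/6, H(X|Y=0) = 0.8813
  p(Y=1) = 1/6, H(X|Y=1) = 1.0000
H(X|Y) = 0.8333×0.8813 + 0.1667×1.0000 = 0.9011 bits


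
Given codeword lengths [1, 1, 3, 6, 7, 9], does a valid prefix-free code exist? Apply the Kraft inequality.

Kraft inequality: Σ 2^(-l_i) ≤ 1 for prefix-free code
Calculating: 2^(-1) + 2^(-1) + 2^(-3) + 2^(-6) + 2^(-7) + 2^(-9)
= 0.5 + 0.5 + 0.125 + 0.015625 + 0.0078125 + 0.001953125
= 1.1504
Since 1.1504 > 1, prefix-free code does not exist


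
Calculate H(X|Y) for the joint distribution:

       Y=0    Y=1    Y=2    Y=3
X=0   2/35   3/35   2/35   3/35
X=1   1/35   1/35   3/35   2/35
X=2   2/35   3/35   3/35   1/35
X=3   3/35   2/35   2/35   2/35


H(X|Y) = Σ_y p(y) H(X|Y=y)
  p(Y=0) = 8/35, H(X|Y=0) = 1.9056
  p(Y=1) = 9/35, H(X|Y=1) = 1.8911
  p(Y=2) = 2/7, H(X|Y=2) = 1.9710
  p(Y=3) = 8/35, H(X|Y=3) = 1.9056
H(X|Y) = 0.2286×1.9056 + 0.2571×1.8911 + 0.2857×1.9710 + 0.2286×1.9056 = 1.9206 bits


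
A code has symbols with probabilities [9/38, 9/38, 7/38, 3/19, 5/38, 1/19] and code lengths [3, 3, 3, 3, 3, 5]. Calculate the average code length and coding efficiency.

Average length L = Σ p_i × l_i = 3.1053 bits
Entropy H = 2.4629 bits
Efficiency η = H/L × 100% = 79.31%


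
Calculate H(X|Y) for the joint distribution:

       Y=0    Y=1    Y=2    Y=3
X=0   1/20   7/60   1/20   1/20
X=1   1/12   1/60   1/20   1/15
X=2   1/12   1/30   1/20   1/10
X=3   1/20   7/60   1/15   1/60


H(X|Y) = Σ_y p(y) H(X|Y=y)
  p(Y=0) = 4/15, H(X|Y=0) = 1.9544
  p(Y=1) = 17/60, H(X|Y=1) = 1.6579
  p(Y=2) = 13/60, H(X|Y=2) = 1.9878
  p(Y=3) = 7/30, H(X|Y=3) = 1.7885
H(X|Y) = 0.2667×1.9544 + 0.2833×1.6579 + 0.2167×1.9878 + 0.2333×1.7885 = 1.8389 bits


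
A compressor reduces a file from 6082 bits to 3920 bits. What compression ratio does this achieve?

Compression ratio = Original / Compressed
= 6082 / 3920 = 1.55:1


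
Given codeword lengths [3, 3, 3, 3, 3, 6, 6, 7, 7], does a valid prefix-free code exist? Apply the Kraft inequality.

Kraft inequality: Σ 2^(-l_i) ≤ 1 for prefix-free code
Calculating: 2^(-3) + 2^(-3) + 2^(-3) + 2^(-3) + 2^(-3) + 2^(-6) + 2^(-6) + 2^(-7) + 2^(-7)
= 0.125 + 0.125 + 0.125 + 0.125 + 0.125 + 0.015625 + 0.015625 + 0.0078125 + 0.0078125
= 0.6719
Since 0.6719 ≤ 1, prefix-free code exists


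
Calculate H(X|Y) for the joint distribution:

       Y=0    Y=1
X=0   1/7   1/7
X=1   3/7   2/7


H(X|Y) = Σ_y p(y) H(X|Y=y)
  p(Y=0) = 4/7, H(X|Y=0) = 0.8113
  p(Y=1) = 3/7, H(X|Y=1) = 0.9183
H(X|Y) = 0.5714×0.8113 + 0.4286×0.9183 = 0.8571 bits


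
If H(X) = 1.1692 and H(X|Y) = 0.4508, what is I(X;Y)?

I(X;Y) = H(X) - H(X|Y)
I(X;Y) = 1.1692 - 0.4508 = 0.7184 bits


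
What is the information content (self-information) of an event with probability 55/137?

Information content I(x) = -log₂(p(x))
I = -log₂(55/137) = -log₂(0.4015)
I = 1.3167 bits


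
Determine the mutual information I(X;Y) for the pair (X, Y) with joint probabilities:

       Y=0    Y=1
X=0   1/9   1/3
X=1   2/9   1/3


H(X) = 0.9911, H(Y) = 0.9183, H(X,Y) = 1.8911
I(X;Y) = H(X) + H(Y) - H(X,Y) = 0.0183 bits


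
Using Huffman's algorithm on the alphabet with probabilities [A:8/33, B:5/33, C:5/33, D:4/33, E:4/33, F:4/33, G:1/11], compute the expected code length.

Huffman tree construction:
Combine smallest probabilities repeatedly
Resulting codes:
  A: 01 (length 2)
  B: 110 (length 3)
  C: 111 (length 3)
  D: 001 (length 3)
  E: 100 (length 3)
  F: 101 (length 3)
  G: 000 (length 3)
Average length = Σ p(s) × length(s) = 2.7576 bits


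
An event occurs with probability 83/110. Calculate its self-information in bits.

Information content I(x) = -log₂(p(x))
I = -log₂(83/110) = -log₂(0.7545)
I = 0.4063 bits


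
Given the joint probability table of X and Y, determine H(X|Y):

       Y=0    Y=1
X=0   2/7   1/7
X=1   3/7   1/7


H(X|Y) = Σ_y p(y) H(X|Y=y)
  p(Y=0) = 5/7, H(X|Y=0) = 0.9710
  p(Y=1) = 2/7, H(X|Y=1) = 1.0000
H(X|Y) = 0.7143×0.9710 + 0.2857×1.0000 = 0.9793 bits


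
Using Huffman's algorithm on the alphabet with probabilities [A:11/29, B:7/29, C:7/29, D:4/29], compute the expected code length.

Huffman tree construction:
Combine smallest probabilities repeatedly
Resulting codes:
  A: 11 (length 2)
  B: 01 (length 2)
  C: 10 (length 2)
  D: 00 (length 2)
Average length = Σ p(s) × length(s) = 2.0000 bits


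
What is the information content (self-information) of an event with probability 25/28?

Information content I(x) = -log₂(p(x))
I = -log₂(25/28) = -log₂(0.8929)
I = 0.1635 bits


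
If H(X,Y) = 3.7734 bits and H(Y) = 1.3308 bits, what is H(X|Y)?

Chain rule: H(X,Y) = H(X|Y) + H(Y)
H(X|Y) = H(X,Y) - H(Y) = 3.7734 - 1.3308 = 2.4426 bits


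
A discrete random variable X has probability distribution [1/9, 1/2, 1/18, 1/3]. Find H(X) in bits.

H(X) = -Σ p(x) log₂ p(x)
  -1/9 × log₂(1/9) = 0.3522
  -1/2 × log₂(1/2) = 0.5000
  -1/18 × log₂(1/18) = 0.2317
  -1/3 × log₂(1/3) = 0.5283
H(X) = 1.6122 bits


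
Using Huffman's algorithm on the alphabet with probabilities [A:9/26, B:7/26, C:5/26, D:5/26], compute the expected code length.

Huffman tree construction:
Combine smallest probabilities repeatedly
Resulting codes:
  A: 11 (length 2)
  B: 10 (length 2)
  C: 00 (length 2)
  D: 01 (length 2)
Average length = Σ p(s) × length(s) = 2.0000 bits


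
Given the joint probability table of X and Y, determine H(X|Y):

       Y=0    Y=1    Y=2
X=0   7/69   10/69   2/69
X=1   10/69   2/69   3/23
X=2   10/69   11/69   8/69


H(X|Y) = Σ_y p(y) H(X|Y=y)
  p(Y=0) = 9/23, H(X|Y=0) = 1.5664
  p(Y=1) = 1/3, H(X|Y=1) = 1.3378
  p(Y=2) = 19/69, H(X|Y=2) = 1.3780
H(X|Y) = 0.3913×1.5664 + 0.3333×1.3378 + 0.2754×1.3780 = 1.4383 bits


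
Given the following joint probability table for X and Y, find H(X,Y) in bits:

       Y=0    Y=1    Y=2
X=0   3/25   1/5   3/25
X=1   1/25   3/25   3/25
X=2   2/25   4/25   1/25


H(X,Y) = -Σ p(x,y) log₂ p(x,y)
  p(0,0)=3/25: -0.1200 × log₂(0.1200) = 0.3671
  p(0,1)=1/5: -0.2000 × log₂(0.2000) = 0.4644
  p(0,2)=3/25: -0.1200 × log₂(0.1200) = 0.3671
  p(1,0)=1/25: -0.0400 × log₂(0.0400) = 0.1858
  p(1,1)=3/25: -0.1200 × log₂(0.1200) = 0.3671
  p(1,2)=3/25: -0.1200 × log₂(0.1200) = 0.3671
  p(2,0)=2/25: -0.0800 × log₂(0.0800) = 0.2915
  p(2,1)=4/25: -0.1600 × log₂(0.1600) = 0.4230
  p(2,2)=1/25: -0.0400 × log₂(0.0400) = 0.1858
H(X,Y) = 3.0187 bits


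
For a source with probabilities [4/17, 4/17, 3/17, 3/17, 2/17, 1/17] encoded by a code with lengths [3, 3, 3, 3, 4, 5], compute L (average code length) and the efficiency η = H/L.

Average length L = Σ p_i × l_i = 3.2353 bits
Entropy H = 2.4692 bits
Efficiency η = H/L × 100% = 76.32%


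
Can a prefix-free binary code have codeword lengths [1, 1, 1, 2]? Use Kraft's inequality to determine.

Kraft inequality: Σ 2^(-l_i) ≤ 1 for prefix-free code
Calculating: 2^(-1) + 2^(-1) + 2^(-1) + 2^(-2)
= 0.5 + 0.5 + 0.5 + 0.25
= 1.7500
Since 1.7500 > 1, prefix-free code does not exist


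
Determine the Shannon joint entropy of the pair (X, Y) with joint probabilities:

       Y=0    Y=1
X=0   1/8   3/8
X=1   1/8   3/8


H(X,Y) = -Σ p(x,y) log₂ p(x,y)
  p(0,0)=1/8: -0.1250 × log₂(0.1250) = 0.3750
  p(0,1)=3/8: -0.3750 × log₂(0.3750) = 0.5306
  p(1,0)=1/8: -0.1250 × log₂(0.1250) = 0.3750
  p(1,1)=3/8: -0.3750 × log₂(0.3750) = 0.5306
H(X,Y) = 1.8113 bits


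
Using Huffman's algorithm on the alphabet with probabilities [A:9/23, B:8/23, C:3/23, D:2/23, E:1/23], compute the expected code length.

Huffman tree construction:
Combine smallest probabilities repeatedly
Resulting codes:
  A: 0 (length 1)
  B: 11 (length 2)
  C: 100 (length 3)
  D: 1011 (length 4)
  E: 1010 (length 4)
Average length = Σ p(s) × length(s) = 2.0000 bits


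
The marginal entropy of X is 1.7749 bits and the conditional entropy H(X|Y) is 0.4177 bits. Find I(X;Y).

I(X;Y) = H(X) - H(X|Y)
I(X;Y) = 1.7749 - 0.4177 = 1.3572 bits


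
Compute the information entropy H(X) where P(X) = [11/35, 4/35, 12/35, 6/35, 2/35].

H(X) = -Σ p(x) log₂ p(x)
  -11/35 × log₂(11/35) = 0.5248
  -4/35 × log₂(4/35) = 0.3576
  -12/35 × log₂(12/35) = 0.5295
  -6/35 × log₂(6/35) = 0.4362
  -2/35 × log₂(2/35) = 0.2360
H(X) = 2.0841 bits


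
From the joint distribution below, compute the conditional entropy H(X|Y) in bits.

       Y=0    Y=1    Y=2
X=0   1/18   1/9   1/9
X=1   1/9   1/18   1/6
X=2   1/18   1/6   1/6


H(X|Y) = Σ_y p(y) H(X|Y=y)
  p(Y=0) = 2/9, H(X|Y=0) = 1.5000
  p(Y=1) = 1/3, H(X|Y=1) = 1.4591
  p(Y=2) = 4/9, H(X|Y=2) = 1.5613
H(X|Y) = 0.2222×1.5000 + 0.3333×1.4591 + 0.4444×1.5613 = 1.5136 bits


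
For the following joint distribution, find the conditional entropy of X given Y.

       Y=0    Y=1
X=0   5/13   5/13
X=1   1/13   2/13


H(X|Y) = Σ_y p(y) H(X|Y=y)
  p(Y=0) = 6/13, H(X|Y=0) = 0.6500
  p(Y=1) = 7/13, H(X|Y=1) = 0.8631
H(X|Y) = 0.4615×0.6500 + 0.5385×0.8631 = 0.7648 bits


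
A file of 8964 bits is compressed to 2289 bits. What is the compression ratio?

Compression ratio = Original / Compressed
= 8964 / 2289 = 3.92:1


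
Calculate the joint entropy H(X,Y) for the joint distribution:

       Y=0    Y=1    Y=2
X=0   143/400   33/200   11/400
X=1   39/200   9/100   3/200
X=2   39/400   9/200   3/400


H(X,Y) = -Σ p(x,y) log₂ p(x,y)
  p(0,0)=143/400: -0.3575 × log₂(0.3575) = 0.5305
  p(0,1)=33/200: -0.1650 × log₂(0.1650) = 0.4289
  p(0,2)=11/400: -0.0275 × log₂(0.0275) = 0.1426
  p(1,0)=39/200: -0.1950 × log₂(0.1950) = 0.4599
  p(1,1)=9/100: -0.0900 × log₂(0.0900) = 0.3127
  p(1,2)=3/200: -0.0150 × log₂(0.0150) = 0.0909
  p(2,0)=39/400: -0.0975 × log₂(0.0975) = 0.3274
  p(2,1)=9/200: -0.0450 × log₂(0.0450) = 0.2013
  p(2,2)=3/400: -0.0075 × log₂(0.0075) = 0.0529
H(X,Y) = 2.5472 bits


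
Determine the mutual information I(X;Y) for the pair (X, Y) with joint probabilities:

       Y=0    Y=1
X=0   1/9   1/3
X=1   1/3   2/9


H(X) = 0.9911, H(Y) = 0.9911, H(X,Y) = 1.8911
I(X;Y) = H(X) + H(Y) - H(X,Y) = 0.0911 bits


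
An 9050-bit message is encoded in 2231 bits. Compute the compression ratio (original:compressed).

Compression ratio = Original / Compressed
= 9050 / 2231 = 4.06:1


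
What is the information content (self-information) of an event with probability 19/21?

Information content I(x) = -log₂(p(x))
I = -log₂(19/21) = -log₂(0.9048)
I = 0.1444 bits


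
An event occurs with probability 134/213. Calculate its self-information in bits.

Information content I(x) = -log₂(p(x))
I = -log₂(134/213) = -log₂(0.6291)
I = 0.6686 bits


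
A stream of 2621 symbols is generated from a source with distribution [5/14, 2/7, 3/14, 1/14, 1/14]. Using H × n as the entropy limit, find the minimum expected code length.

Entropy H = 2.0670 bits/symbol
Minimum bits = H × n = 2.0670 × 2621
= 5417.69 bits


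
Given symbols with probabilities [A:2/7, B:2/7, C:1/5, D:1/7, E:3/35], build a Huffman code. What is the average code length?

Huffman tree construction:
Combine smallest probabilities repeatedly
Resulting codes:
  A: 10 (length 2)
  B: 11 (length 2)
  C: 00 (length 2)
  D: 011 (length 3)
  E: 010 (length 3)
Average length = Σ p(s) × length(s) = 2.2286 bits


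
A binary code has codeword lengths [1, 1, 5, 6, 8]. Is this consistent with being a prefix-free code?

Kraft inequality: Σ 2^(-l_i) ≤ 1 for prefix-free code
Calculating: 2^(-1) + 2^(-1) + 2^(-5) + 2^(-6) + 2^(-8)
= 0.5 + 0.5 + 0.03125 + 0.015625 + 0.00390625
= 1.0508
Since 1.0508 > 1, prefix-free code does not exist


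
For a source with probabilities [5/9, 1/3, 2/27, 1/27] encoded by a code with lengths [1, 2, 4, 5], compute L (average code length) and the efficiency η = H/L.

Average length L = Σ p_i × l_i = 1.7037 bits
Entropy H = 1.4537 bits
Efficiency η = H/L × 100% = 85.32%


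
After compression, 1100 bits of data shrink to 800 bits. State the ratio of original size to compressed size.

Compression ratio = Original / Compressed
= 1100 / 800 = 1.38:1


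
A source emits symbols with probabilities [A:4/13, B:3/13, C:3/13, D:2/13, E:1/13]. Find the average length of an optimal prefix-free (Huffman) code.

Huffman tree construction:
Combine smallest probabilities repeatedly
Resulting codes:
  A: 11 (length 2)
  B: 00 (length 2)
  C: 01 (length 2)
  D: 101 (length 3)
  E: 100 (length 3)
Average length = Σ p(s) × length(s) = 2.2308 bits


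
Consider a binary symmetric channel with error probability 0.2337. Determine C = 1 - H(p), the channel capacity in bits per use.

For BSC with error probability p:
C = 1 - H(p) where H(p) is binary entropy
H(0.2337) = -0.2337 × log₂(0.2337) - 0.7663 × log₂(0.7663)
H(p) = 0.7844
C = 1 - 0.7844 = 0.2156 bits/use


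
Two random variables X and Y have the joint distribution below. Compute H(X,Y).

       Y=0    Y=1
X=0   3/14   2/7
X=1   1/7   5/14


H(X,Y) = -Σ p(x,y) log₂ p(x,y)
  p(0,0)=3/14: -0.2143 × log₂(0.2143) = 0.4762
  p(0,1)=2/7: -0.2857 × log₂(0.2857) = 0.5164
  p(1,0)=1/7: -0.1429 × log₂(0.1429) = 0.4011
  p(1,1)=5/14: -0.3571 × log₂(0.3571) = 0.5305
H(X,Y) = 1.9242 bits


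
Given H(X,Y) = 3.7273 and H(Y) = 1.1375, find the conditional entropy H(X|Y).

Chain rule: H(X,Y) = H(X|Y) + H(Y)
H(X|Y) = H(X,Y) - H(Y) = 3.7273 - 1.1375 = 2.5898 bits


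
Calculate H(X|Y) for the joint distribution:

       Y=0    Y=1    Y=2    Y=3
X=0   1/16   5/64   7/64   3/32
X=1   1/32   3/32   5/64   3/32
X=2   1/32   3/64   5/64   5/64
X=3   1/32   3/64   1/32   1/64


H(X|Y) = Σ_y p(y) H(X|Y=y)
  p(Y=0) = 5/32, H(X|Y=0) = 1.9219
  p(Y=1) = 17/64, H(X|Y=1) = 1.9328
  p(Y=2) = 19/64, H(X|Y=2) = 1.8863
  p(Y=3) = 9/32, H(X|Y=3) = 1.8016
H(X|Y) = 0.1562×1.9219 + 0.2656×1.9328 + 0.2969×1.8863 + 0.2812×1.8016 = 1.8804 bits


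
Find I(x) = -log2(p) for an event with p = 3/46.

Information content I(x) = -log₂(p(x))
I = -log₂(3/46) = -log₂(0.0652)
I = 3.9386 bits


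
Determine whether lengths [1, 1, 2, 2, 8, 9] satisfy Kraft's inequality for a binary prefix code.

Kraft inequality: Σ 2^(-l_i) ≤ 1 for prefix-free code
Calculating: 2^(-1) + 2^(-1) + 2^(-2) + 2^(-2) + 2^(-8) + 2^(-9)
= 0.5 + 0.5 + 0.25 + 0.25 + 0.00390625 + 0.001953125
= 1.5059
Since 1.5059 > 1, prefix-free code does not exist


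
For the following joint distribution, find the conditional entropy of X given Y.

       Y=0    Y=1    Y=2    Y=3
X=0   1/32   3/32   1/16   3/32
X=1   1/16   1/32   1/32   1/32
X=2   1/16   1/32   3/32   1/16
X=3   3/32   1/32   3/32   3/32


H(X|Y) = Σ_y p(y) H(X|Y=y)
  p(Y=0) = 1/4, H(X|Y=0) = 1.9056
  p(Y=1) = 3/16, H(X|Y=1) = 1.7925
  p(Y=2) = 9/32, H(X|Y=2) = 1.8911
  p(Y=3) = 9/32, H(X|Y=3) = 1.8911
H(X|Y) = 0.2500×1.9056 + 0.1875×1.7925 + 0.2812×1.8911 + 0.2812×1.8911 = 1.8762 bits


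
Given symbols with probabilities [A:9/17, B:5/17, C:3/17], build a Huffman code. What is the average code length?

Huffman tree construction:
Combine smallest probabilities repeatedly
Resulting codes:
  A: 1 (length 1)
  B: 01 (length 2)
  C: 00 (length 2)
Average length = Σ p(s) × length(s) = 1.4706 bits


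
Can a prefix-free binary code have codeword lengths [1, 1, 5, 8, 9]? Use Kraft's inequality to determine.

Kraft inequality: Σ 2^(-l_i) ≤ 1 for prefix-free code
Calculating: 2^(-1) + 2^(-1) + 2^(-5) + 2^(-8) + 2^(-9)
= 0.5 + 0.5 + 0.03125 + 0.00390625 + 0.001953125
= 1.0371
Since 1.0371 > 1, prefix-free code does not exist


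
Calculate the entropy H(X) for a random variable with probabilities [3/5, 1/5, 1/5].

H(X) = -Σ p(x) log₂ p(x)
  -3/5 × log₂(3/5) = 0.4422
  -1/5 × log₂(1/5) = 0.4644
  -1/5 × log₂(1/5) = 0.4644
H(X) = 1.3710 bits


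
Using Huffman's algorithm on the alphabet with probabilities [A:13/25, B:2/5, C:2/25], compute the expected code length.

Huffman tree construction:
Combine smallest probabilities repeatedly
Resulting codes:
  A: 1 (length 1)
  B: 01 (length 2)
  C: 00 (length 2)
Average length = Σ p(s) × length(s) = 1.4800 bits


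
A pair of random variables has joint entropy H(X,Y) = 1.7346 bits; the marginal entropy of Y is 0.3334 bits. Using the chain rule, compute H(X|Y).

Chain rule: H(X,Y) = H(X|Y) + H(Y)
H(X|Y) = H(X,Y) - H(Y) = 1.7346 - 0.3334 = 1.4012 bits


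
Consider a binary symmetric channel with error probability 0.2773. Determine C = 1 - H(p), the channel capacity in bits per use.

For BSC with error probability p:
C = 1 - H(p) where H(p) is binary entropy
H(0.2773) = -0.2773 × log₂(0.2773) - 0.7227 × log₂(0.7227)
H(p) = 0.8517
C = 1 - 0.8517 = 0.1483 bits/use


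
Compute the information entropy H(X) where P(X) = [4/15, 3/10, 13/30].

H(X) = -Σ p(x) log₂ p(x)
  -4/15 × log₂(4/15) = 0.5085
  -3/10 × log₂(3/10) = 0.5211
  -13/30 × log₂(13/30) = 0.5228
H(X) = 1.5524 bits


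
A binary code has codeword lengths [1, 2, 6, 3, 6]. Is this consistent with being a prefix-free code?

Kraft inequality: Σ 2^(-l_i) ≤ 1 for prefix-free code
Calculating: 2^(-1) + 2^(-2) + 2^(-6) + 2^(-3) + 2^(-6)
= 0.5 + 0.25 + 0.015625 + 0.125 + 0.015625
= 0.9062
Since 0.9062 ≤ 1, prefix-free code exists


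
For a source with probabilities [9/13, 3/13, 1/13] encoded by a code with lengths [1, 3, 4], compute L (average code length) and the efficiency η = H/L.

Average length L = Σ p_i × l_i = 1.6923 bits
Entropy H = 1.1401 bits
Efficiency η = H/L × 100% = 67.37%


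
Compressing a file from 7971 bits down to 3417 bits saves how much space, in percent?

Space savings = (1 - Compressed/Original) × 100%
= (1 - 3417/7971) × 100%
= 57.13%


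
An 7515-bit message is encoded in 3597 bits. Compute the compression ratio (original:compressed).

Compression ratio = Original / Compressed
= 7515 / 3597 = 2.09:1


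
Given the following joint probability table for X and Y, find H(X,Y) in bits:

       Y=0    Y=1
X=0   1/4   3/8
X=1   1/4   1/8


H(X,Y) = -Σ p(x,y) log₂ p(x,y)
  p(0,0)=1/4: -0.2500 × log₂(0.2500) = 0.5000
  p(0,1)=3/8: -0.3750 × log₂(0.3750) = 0.5306
  p(1,0)=1/4: -0.2500 × log₂(0.2500) = 0.5000
  p(1,1)=1/8: -0.1250 × log₂(0.1250) = 0.3750
H(X,Y) = 1.9056 bits


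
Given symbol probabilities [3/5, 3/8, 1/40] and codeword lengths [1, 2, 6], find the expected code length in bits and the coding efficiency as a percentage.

Average length L = Σ p_i × l_i = 1.5000 bits
Entropy H = 1.1059 bits
Efficiency η = H/L × 100% = 73.72%


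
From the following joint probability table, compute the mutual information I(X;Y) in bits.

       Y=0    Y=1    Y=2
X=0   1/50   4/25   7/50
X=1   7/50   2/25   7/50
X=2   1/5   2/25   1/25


H(X) = 1.5827, H(Y) = 1.5827, H(X,Y) = 2.9604
I(X;Y) = H(X) + H(Y) - H(X,Y) = 0.2050 bits


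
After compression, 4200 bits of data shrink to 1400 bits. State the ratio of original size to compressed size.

Compression ratio = Original / Compressed
= 4200 / 1400 = 3.00:1


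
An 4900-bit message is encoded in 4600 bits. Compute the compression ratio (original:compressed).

Compression ratio = Original / Compressed
= 4900 / 4600 = 1.07:1


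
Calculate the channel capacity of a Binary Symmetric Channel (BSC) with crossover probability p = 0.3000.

For BSC with error probability p:
C = 1 - H(p) where H(p) is binary entropy
H(0.3000) = -0.3000 × log₂(0.3000) - 0.7000 × log₂(0.7000)
H(p) = 0.8813
C = 1 - 0.8813 = 0.1187 bits/use


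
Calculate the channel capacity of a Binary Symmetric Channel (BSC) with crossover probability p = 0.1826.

For BSC with error probability p:
C = 1 - H(p) where H(p) is binary entropy
H(0.1826) = -0.1826 × log₂(0.1826) - 0.8174 × log₂(0.8174)
H(p) = 0.6857
C = 1 - 0.6857 = 0.3143 bits/use


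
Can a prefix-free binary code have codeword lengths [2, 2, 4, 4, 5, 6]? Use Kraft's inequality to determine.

Kraft inequality: Σ 2^(-l_i) ≤ 1 for prefix-free code
Calculating: 2^(-2) + 2^(-2) + 2^(-4) + 2^(-4) + 2^(-5) + 2^(-6)
= 0.25 + 0.25 + 0.0625 + 0.0625 + 0.03125 + 0.015625
= 0.6719
Since 0.6719 ≤ 1, prefix-free code exists


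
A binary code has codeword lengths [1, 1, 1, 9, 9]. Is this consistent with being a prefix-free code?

Kraft inequality: Σ 2^(-l_i) ≤ 1 for prefix-free code
Calculating: 2^(-1) + 2^(-1) + 2^(-1) + 2^(-9) + 2^(-9)
= 0.5 + 0.5 + 0.5 + 0.001953125 + 0.001953125
= 1.5039
Since 1.5039 > 1, prefix-free code does not exist


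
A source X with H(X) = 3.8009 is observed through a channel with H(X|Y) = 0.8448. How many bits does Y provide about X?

I(X;Y) = H(X) - H(X|Y)
I(X;Y) = 3.8009 - 0.8448 = 2.9561 bits


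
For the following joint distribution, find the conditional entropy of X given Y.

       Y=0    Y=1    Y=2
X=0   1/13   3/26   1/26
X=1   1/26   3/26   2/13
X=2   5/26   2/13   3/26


H(X|Y) = Σ_y p(y) H(X|Y=y)
  p(Y=0) = 4/13, H(X|Y=0) = 1.2988
  p(Y=1) = 5/13, H(X|Y=1) = 1.5710
  p(Y=2) = 4/13, H(X|Y=2) = 1.4056
H(X|Y) = 0.3077×1.2988 + 0.3846×1.5710 + 0.3077×1.4056 = 1.4363 bits


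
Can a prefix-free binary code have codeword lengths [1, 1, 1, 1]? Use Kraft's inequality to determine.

Kraft inequality: Σ 2^(-l_i) ≤ 1 for prefix-free code
Calculating: 2^(-1) + 2^(-1) + 2^(-1) + 2^(-1)
= 0.5 + 0.5 + 0.5 + 0.5
= 2.0000
Since 2.0000 > 1, prefix-free code does not exist


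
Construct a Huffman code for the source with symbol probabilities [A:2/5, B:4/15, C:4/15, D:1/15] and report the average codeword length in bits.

Huffman tree construction:
Combine smallest probabilities repeatedly
Resulting codes:
  A: 0 (length 1)
  B: 111 (length 3)
  C: 10 (length 2)
  D: 110 (length 3)
Average length = Σ p(s) × length(s) = 1.9333 bits


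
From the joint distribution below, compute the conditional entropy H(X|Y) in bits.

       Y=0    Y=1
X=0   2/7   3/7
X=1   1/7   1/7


H(X|Y) = Σ_y p(y) H(X|Y=y)
  p(Y=0) = 3/7, H(X|Y=0) = 0.9183
  p(Y=1) = 4/7, H(X|Y=1) = 0.8113
H(X|Y) = 0.4286×0.9183 + 0.5714×0.8113 = 0.8571 bits


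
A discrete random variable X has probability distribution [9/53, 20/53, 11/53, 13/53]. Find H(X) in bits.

H(X) = -Σ p(x) log₂ p(x)
  -9/53 × log₂(9/53) = 0.4344
  -20/53 × log₂(20/53) = 0.5306
  -11/53 × log₂(11/53) = 0.4708
  -13/53 × log₂(13/53) = 0.4973
H(X) = 1.9331 bits


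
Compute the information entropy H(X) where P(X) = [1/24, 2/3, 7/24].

H(X) = -Σ p(x) log₂ p(x)
  -1/24 × log₂(1/24) = 0.1910
  -2/3 × log₂(2/3) = 0.3900
  -7/24 × log₂(7/24) = 0.5185
H(X) = 1.0995 bits


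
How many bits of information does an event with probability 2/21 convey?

Information content I(x) = -log₂(p(x))
I = -log₂(2/21) = -log₂(0.0952)
I = 3.3923 bits


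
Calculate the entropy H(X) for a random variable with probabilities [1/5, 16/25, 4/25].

H(X) = -Σ p(x) log₂ p(x)
  -1/5 × log₂(1/5) = 0.4644
  -16/25 × log₂(16/25) = 0.4121
  -4/25 × log₂(4/25) = 0.4230
H(X) = 1.2995 bits


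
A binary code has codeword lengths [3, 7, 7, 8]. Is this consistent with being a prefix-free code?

Kraft inequality: Σ 2^(-l_i) ≤ 1 for prefix-free code
Calculating: 2^(-3) + 2^(-7) + 2^(-7) + 2^(-8)
= 0.125 + 0.0078125 + 0.0078125 + 0.00390625
= 0.1445
Since 0.1445 ≤ 1, prefix-free code exists


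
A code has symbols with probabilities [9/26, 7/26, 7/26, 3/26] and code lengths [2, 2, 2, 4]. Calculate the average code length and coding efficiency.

Average length L = Σ p_i × l_i = 2.2308 bits
Entropy H = 1.9086 bits
Efficiency η = H/L × 100% = 85.56%


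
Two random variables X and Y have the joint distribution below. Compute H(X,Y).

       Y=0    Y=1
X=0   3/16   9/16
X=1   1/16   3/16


H(X,Y) = -Σ p(x,y) log₂ p(x,y)
  p(0,0)=3/16: -0.1875 × log₂(0.1875) = 0.4528
  p(0,1)=9/16: -0.5625 × log₂(0.5625) = 0.4669
  p(1,0)=1/16: -0.0625 × log₂(0.0625) = 0.2500
  p(1,1)=3/16: -0.1875 × log₂(0.1875) = 0.4528
H(X,Y) = 1.6226 bits


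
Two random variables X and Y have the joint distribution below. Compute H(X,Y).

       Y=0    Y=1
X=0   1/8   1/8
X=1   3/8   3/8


H(X,Y) = -Σ p(x,y) log₂ p(x,y)
  p(0,0)=1/8: -0.1250 × log₂(0.1250) = 0.3750
  p(0,1)=1/8: -0.1250 × log₂(0.1250) = 0.3750
  p(1,0)=3/8: -0.3750 × log₂(0.3750) = 0.5306
  p(1,1)=3/8: -0.3750 × log₂(0.3750) = 0.5306
H(X,Y) = 1.8113 bits


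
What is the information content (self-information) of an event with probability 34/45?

Information content I(x) = -log₂(p(x))
I = -log₂(34/45) = -log₂(0.7556)
I = 0.4044 bits


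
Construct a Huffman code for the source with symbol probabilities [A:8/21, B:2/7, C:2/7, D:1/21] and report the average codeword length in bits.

Huffman tree construction:
Combine smallest probabilities repeatedly
Resulting codes:
  A: 0 (length 1)
  B: 111 (length 3)
  C: 10 (length 2)
  D: 110 (length 3)
Average length = Σ p(s) × length(s) = 1.9524 bits


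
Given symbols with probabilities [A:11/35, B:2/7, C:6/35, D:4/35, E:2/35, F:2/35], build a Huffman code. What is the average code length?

Huffman tree construction:
Combine smallest probabilities repeatedly
Resulting codes:
  A: 11 (length 2)
  B: 10 (length 2)
  C: 00 (length 2)
  D: 010 (length 3)
  E: 0110 (length 4)
  F: 0111 (length 4)
Average length = Σ p(s) × length(s) = 2.3429 bits


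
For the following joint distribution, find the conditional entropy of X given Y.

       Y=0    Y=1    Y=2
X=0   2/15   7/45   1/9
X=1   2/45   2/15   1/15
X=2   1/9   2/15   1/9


H(X|Y) = Σ_y p(y) H(X|Y=y)
  p(Y=0) = 13/45, H(X|Y=0) = 1.4605
  p(Y=1) = 19/45, H(X|Y=1) = 1.5810
  p(Y=2) = 13/45, H(X|Y=2) = 1.5486
H(X|Y) = 0.2889×1.4605 + 0.4222×1.5810 + 0.2889×1.5486 = 1.5368 bits


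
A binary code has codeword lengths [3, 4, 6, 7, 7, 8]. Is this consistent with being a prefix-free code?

Kraft inequality: Σ 2^(-l_i) ≤ 1 for prefix-free code
Calculating: 2^(-3) + 2^(-4) + 2^(-6) + 2^(-7) + 2^(-7) + 2^(-8)
= 0.125 + 0.0625 + 0.015625 + 0.0078125 + 0.0078125 + 0.00390625
= 0.2227
Since 0.2227 ≤ 1, prefix-free code exists


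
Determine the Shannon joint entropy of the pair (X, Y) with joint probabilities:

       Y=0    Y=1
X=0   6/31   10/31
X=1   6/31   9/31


H(X,Y) = -Σ p(x,y) log₂ p(x,y)
  p(0,0)=6/31: -0.1935 × log₂(0.1935) = 0.4586
  p(0,1)=10/31: -0.3226 × log₂(0.3226) = 0.5265
  p(1,0)=6/31: -0.1935 × log₂(0.1935) = 0.4586
  p(1,1)=9/31: -0.2903 × log₂(0.2903) = 0.5180
H(X,Y) = 1.9617 bits


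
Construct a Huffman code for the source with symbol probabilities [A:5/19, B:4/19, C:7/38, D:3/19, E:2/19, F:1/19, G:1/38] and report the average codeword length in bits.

Huffman tree construction:
Combine smallest probabilities repeatedly
Resulting codes:
  A: 10 (length 2)
  B: 01 (length 2)
  C: 111 (length 3)
  D: 110 (length 3)
  E: 001 (length 3)
  F: 0001 (length 4)
  G: 0000 (length 4)
Average length = Σ p(s) × length(s) = 2.6053 bits


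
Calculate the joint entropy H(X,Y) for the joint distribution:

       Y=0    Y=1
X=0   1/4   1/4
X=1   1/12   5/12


H(X,Y) = -Σ p(x,y) log₂ p(x,y)
  p(0,0)=1/4: -0.2500 × log₂(0.2500) = 0.5000
  p(0,1)=1/4: -0.2500 × log₂(0.2500) = 0.5000
  p(1,0)=1/12: -0.0833 × log₂(0.0833) = 0.2987
  p(1,1)=5/12: -0.4167 × log₂(0.4167) = 0.5263
H(X,Y) = 1.8250 bits


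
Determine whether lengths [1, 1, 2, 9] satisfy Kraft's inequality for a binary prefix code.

Kraft inequality: Σ 2^(-l_i) ≤ 1 for prefix-free code
Calculating: 2^(-1) + 2^(-1) + 2^(-2) + 2^(-9)
= 0.5 + 0.5 + 0.25 + 0.001953125
= 1.2520
Since 1.2520 > 1, prefix-free code does not exist


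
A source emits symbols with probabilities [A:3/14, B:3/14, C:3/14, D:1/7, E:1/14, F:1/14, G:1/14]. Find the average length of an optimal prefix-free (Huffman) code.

Huffman tree construction:
Combine smallest probabilities repeatedly
Resulting codes:
  A: 111 (length 3)
  B: 00 (length 2)
  C: 01 (length 2)
  D: 101 (length 3)
  E: 1100 (length 4)
  F: 1101 (length 4)
  G: 100 (length 3)
Average length = Σ p(s) × length(s) = 2.7143 bits


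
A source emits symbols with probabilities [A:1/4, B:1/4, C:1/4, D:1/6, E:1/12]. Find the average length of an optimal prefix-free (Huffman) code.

Huffman tree construction:
Combine smallest probabilities repeatedly
Resulting codes:
  A: 00 (length 2)
  B: 01 (length 2)
  C: 10 (length 2)
  D: 111 (length 3)
  E: 110 (length 3)
Average length = Σ p(s) × length(s) = 2.2500 bits


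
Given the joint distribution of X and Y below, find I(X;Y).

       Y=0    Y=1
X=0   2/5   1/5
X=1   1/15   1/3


H(X) = 0.9710, H(Y) = 0.9968, H(X,Y) = 1.7819
I(X;Y) = H(X) + H(Y) - H(X,Y) = 0.1858 bits


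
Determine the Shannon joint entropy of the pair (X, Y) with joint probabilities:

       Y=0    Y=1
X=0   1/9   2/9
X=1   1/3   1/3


H(X,Y) = -Σ p(x,y) log₂ p(x,y)
  p(0,0)=1/9: -0.1111 × log₂(0.1111) = 0.3522
  p(0,1)=2/9: -0.2222 × log₂(0.2222) = 0.4822
  p(1,0)=1/3: -0.3333 × log₂(0.3333) = 0.5283
  p(1,1)=1/3: -0.3333 × log₂(0.3333) = 0.5283
H(X,Y) = 1.8911 bits


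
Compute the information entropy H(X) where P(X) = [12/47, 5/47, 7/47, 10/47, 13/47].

H(X) = -Σ p(x) log₂ p(x)
  -12/47 × log₂(12/47) = 0.5029
  -5/47 × log₂(5/47) = 0.3439
  -7/47 × log₂(7/47) = 0.4092
  -10/47 × log₂(10/47) = 0.4750
  -13/47 × log₂(13/47) = 0.5128
H(X) = 2.2438 bits


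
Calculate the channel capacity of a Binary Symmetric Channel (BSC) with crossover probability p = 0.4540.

For BSC with error probability p:
C = 1 - H(p) where H(p) is binary entropy
H(0.4540) = -0.4540 × log₂(0.4540) - 0.5460 × log₂(0.5460)
H(p) = 0.9939
C = 1 - 0.9939 = 0.0061 bits/use


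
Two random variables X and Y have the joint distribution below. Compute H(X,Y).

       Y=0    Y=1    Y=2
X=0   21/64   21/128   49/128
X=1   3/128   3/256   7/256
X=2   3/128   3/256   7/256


H(X,Y) = -Σ p(x,y) log₂ p(x,y)
  p(0,0)=21/64: -0.3281 × log₂(0.3281) = 0.5275
  p(0,1)=21/128: -0.1641 × log₂(0.1641) = 0.4278
  p(0,2)=49/128: -0.3828 × log₂(0.3828) = 0.5303
  p(1,0)=3/128: -0.0234 × log₂(0.0234) = 0.1269
  p(1,1)=3/256: -0.0117 × log₂(0.0117) = 0.0752
  p(1,2)=7/256: -0.0273 × log₂(0.0273) = 0.1420
  p(2,0)=3/128: -0.0234 × log₂(0.0234) = 0.1269
  p(2,1)=3/256: -0.0117 × log₂(0.0117) = 0.0752
  p(2,2)=7/256: -0.0273 × log₂(0.0273) = 0.1420
H(X,Y) = 2.1738 bits


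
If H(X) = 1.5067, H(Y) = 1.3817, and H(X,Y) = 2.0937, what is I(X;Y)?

I(X;Y) = H(X) + H(Y) - H(X,Y)
I(X;Y) = 1.5067 + 1.3817 - 2.0937 = 0.7947 bits


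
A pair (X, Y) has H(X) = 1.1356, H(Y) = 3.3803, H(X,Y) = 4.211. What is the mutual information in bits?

I(X;Y) = H(X) + H(Y) - H(X,Y)
I(X;Y) = 1.1356 + 3.3803 - 4.211 = 0.3049 bits


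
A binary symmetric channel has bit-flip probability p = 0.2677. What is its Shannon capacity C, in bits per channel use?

For BSC with error probability p:
C = 1 - H(p) where H(p) is binary entropy
H(0.2677) = -0.2677 × log₂(0.2677) - 0.7323 × log₂(0.7323)
H(p) = 0.8381
C = 1 - 0.8381 = 0.1619 bits/use


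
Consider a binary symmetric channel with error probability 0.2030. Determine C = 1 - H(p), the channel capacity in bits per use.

For BSC with error probability p:
C = 1 - H(p) where H(p) is binary entropy
H(0.2030) = -0.2030 × log₂(0.2030) - 0.7970 × log₂(0.7970)
H(p) = 0.7279
C = 1 - 0.7279 = 0.2721 bits/use


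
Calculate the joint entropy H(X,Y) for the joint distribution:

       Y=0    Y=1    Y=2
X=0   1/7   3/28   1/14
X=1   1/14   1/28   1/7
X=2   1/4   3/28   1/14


H(X,Y) = -Σ p(x,y) log₂ p(x,y)
  p(0,0)=1/7: -0.1429 × log₂(0.1429) = 0.4011
  p(0,1)=3/28: -0.1071 × log₂(0.1071) = 0.3453
  p(0,2)=1/14: -0.0714 × log₂(0.0714) = 0.2720
  p(1,0)=1/14: -0.0714 × log₂(0.0714) = 0.2720
  p(1,1)=1/28: -0.0357 × log₂(0.0357) = 0.1717
  p(1,2)=1/7: -0.1429 × log₂(0.1429) = 0.4011
  p(2,0)=1/4: -0.2500 × log₂(0.2500) = 0.5000
  p(2,1)=3/28: -0.1071 × log₂(0.1071) = 0.3453
  p(2,2)=1/14: -0.0714 × log₂(0.0714) = 0.2720
H(X,Y) = 2.9802 bits


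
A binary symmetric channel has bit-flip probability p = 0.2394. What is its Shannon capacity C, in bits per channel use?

For BSC with error probability p:
C = 1 - H(p) where H(p) is binary entropy
H(0.2394) = -0.2394 × log₂(0.2394) - 0.7606 × log₂(0.7606)
H(p) = 0.7940
C = 1 - 0.7940 = 0.2060 bits/use


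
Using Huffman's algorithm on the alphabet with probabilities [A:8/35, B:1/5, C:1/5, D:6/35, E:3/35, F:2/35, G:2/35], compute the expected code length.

Huffman tree construction:
Combine smallest probabilities repeatedly
Resulting codes:
  A: 10 (length 2)
  B: 111 (length 3)
  C: 00 (length 2)
  D: 110 (length 3)
  E: 010 (length 3)
  F: 0110 (length 4)
  G: 0111 (length 4)
Average length = Σ p(s) × length(s) = 2.6857 bits


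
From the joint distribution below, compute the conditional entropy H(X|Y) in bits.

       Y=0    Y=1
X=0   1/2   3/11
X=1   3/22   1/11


H(X|Y) = Σ_y p(y) H(X|Y=y)
  p(Y=0) = 7/11, H(X|Y=0) = 0.7496
  p(Y=1) = 4/11, H(X|Y=1) = 0.8113
H(X|Y) = 0.6364×0.7496 + 0.3636×0.8113 = 0.7720 bits


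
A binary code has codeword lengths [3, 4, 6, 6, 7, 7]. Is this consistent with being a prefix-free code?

Kraft inequality: Σ 2^(-l_i) ≤ 1 for prefix-free code
Calculating: 2^(-3) + 2^(-4) + 2^(-6) + 2^(-6) + 2^(-7) + 2^(-7)
= 0.125 + 0.0625 + 0.015625 + 0.015625 + 0.0078125 + 0.0078125
= 0.2344
Since 0.2344 ≤ 1, prefix-free code exists


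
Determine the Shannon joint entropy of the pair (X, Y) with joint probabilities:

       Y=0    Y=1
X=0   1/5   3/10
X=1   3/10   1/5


H(X,Y) = -Σ p(x,y) log₂ p(x,y)
  p(0,0)=1/5: -0.2000 × log₂(0.2000) = 0.4644
  p(0,1)=3/10: -0.3000 × log₂(0.3000) = 0.5211
  p(1,0)=3/10: -0.3000 × log₂(0.3000) = 0.5211
  p(1,1)=1/5: -0.2000 × log₂(0.2000) = 0.4644
H(X,Y) = 1.9710 bits


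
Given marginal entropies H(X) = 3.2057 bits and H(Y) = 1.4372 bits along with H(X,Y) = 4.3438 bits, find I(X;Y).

I(X;Y) = H(X) + H(Y) - H(X,Y)
I(X;Y) = 3.2057 + 1.4372 - 4.3438 = 0.2991 bits


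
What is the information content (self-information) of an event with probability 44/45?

Information content I(x) = -log₂(p(x))
I = -log₂(44/45) = -log₂(0.9778)
I = 0.0324 bits


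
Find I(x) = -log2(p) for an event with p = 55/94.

Information content I(x) = -log₂(p(x))
I = -log₂(55/94) = -log₂(0.5851)
I = 0.7732 bits


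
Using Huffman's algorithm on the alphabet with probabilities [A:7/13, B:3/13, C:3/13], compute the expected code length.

Huffman tree construction:
Combine smallest probabilities repeatedly
Resulting codes:
  A: 1 (length 1)
  B: 00 (length 2)
  C: 01 (length 2)
Average length = Σ p(s) × length(s) = 1.4615 bits
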